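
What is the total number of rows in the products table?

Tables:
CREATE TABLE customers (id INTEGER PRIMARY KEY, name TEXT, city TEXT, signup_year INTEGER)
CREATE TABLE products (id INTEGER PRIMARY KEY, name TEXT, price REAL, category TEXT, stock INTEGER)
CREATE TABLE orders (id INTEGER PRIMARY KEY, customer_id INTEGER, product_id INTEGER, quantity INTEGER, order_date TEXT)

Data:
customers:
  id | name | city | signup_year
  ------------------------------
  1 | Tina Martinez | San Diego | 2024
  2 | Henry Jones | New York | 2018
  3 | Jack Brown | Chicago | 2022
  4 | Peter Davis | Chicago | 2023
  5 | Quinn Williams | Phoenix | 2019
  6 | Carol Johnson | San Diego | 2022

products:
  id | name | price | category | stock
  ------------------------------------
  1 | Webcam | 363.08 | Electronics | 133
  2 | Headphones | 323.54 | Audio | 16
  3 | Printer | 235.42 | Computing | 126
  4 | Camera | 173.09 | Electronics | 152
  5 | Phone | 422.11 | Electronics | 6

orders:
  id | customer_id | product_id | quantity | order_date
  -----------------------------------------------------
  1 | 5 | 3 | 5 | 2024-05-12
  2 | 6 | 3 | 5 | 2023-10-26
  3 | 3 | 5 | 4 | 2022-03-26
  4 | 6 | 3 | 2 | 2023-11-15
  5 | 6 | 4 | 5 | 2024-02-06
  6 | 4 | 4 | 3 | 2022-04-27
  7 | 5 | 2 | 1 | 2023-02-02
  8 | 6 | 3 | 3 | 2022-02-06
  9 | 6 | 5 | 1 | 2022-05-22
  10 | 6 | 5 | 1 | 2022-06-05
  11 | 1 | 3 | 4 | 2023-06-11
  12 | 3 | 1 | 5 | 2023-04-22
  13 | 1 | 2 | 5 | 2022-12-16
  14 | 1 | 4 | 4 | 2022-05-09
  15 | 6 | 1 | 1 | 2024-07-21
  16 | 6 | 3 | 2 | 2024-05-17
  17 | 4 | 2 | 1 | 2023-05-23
SELECT COUNT(*) FROM products

Execution result:
5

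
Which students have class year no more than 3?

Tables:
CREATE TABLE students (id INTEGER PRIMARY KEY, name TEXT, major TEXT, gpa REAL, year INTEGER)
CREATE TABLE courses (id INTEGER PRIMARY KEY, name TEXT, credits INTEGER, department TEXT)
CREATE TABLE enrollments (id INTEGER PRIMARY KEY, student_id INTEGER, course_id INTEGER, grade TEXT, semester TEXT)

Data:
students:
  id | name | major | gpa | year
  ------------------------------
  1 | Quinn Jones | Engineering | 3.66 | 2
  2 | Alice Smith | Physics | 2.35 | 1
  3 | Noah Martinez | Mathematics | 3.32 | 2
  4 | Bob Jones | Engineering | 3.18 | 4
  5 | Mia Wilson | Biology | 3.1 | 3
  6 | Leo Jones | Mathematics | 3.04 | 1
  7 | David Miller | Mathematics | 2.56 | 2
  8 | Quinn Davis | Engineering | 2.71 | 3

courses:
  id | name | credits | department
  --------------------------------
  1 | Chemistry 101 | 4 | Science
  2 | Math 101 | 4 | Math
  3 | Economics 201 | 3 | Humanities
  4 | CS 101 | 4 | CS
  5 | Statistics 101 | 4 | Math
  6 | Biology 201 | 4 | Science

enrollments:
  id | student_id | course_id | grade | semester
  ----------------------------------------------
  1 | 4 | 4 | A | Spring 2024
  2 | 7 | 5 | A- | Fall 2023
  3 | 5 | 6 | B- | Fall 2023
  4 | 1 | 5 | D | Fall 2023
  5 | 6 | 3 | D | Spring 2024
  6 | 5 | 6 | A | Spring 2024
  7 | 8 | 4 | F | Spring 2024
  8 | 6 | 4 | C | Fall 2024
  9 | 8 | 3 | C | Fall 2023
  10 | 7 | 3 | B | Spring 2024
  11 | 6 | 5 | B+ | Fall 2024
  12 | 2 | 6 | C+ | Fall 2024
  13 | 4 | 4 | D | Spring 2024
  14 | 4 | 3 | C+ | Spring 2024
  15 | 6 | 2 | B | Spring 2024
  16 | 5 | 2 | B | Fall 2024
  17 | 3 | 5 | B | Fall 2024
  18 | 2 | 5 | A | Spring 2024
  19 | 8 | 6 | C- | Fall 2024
SELECT name, year FROM students WHERE year <= 3

Execution result:
name | year
Quinn Jones | 2
Alice Smith | 1
Noah Martinez | 2
Mia Wilson | 3
Leo Jones | 1
David Miller | 2
Quinn Davis | 3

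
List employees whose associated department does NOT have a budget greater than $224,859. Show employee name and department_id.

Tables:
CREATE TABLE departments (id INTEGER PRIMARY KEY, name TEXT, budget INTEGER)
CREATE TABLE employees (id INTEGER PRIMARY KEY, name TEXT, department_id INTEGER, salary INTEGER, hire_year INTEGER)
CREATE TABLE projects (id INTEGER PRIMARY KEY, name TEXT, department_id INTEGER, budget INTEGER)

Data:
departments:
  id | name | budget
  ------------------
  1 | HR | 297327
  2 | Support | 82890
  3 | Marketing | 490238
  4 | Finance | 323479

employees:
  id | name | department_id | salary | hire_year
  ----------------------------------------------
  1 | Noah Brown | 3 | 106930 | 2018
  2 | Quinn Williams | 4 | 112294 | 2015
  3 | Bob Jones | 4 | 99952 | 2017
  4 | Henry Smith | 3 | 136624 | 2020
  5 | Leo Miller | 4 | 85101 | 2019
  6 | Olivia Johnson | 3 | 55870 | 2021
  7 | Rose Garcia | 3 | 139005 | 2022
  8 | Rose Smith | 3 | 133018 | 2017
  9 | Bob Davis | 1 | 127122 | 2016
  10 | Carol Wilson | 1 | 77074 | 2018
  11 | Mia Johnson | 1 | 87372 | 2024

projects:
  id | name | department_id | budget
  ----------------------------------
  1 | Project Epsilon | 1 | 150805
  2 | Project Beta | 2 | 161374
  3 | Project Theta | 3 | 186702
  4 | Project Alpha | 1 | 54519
SELECT name, department_id FROM employees WHERE department_id NOT IN (SELECT id FROM departments WHERE budget > 224859)

Execution result:
(no rows)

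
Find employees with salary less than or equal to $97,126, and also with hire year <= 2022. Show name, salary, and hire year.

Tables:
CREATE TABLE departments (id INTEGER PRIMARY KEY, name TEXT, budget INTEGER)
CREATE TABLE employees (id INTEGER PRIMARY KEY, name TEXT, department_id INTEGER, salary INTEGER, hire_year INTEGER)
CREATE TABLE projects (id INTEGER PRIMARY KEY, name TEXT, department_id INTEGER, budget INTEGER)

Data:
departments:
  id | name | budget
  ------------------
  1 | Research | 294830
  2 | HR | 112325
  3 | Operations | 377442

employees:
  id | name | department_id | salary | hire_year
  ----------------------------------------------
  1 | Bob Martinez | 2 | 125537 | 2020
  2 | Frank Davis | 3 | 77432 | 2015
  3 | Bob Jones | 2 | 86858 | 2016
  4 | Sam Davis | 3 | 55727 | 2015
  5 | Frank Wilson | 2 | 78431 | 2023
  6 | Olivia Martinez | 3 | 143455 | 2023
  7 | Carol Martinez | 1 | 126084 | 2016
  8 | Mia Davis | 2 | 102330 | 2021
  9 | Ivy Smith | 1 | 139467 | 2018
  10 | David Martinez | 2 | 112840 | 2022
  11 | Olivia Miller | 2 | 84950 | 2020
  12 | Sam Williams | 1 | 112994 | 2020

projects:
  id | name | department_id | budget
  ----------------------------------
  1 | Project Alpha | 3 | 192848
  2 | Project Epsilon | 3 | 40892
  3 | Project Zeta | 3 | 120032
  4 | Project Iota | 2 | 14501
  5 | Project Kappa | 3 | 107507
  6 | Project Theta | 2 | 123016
SELECT name, salary, hire_year FROM employees WHERE salary <= 97126 AND hire_year <= 2022

Execution result:
name | salary | hire_year
Frank Davis | 77432 | 2015
Bob Jones | 86858 | 2016
Sam Davis | 55727 | 2015
Olivia Miller | 84950 | 2020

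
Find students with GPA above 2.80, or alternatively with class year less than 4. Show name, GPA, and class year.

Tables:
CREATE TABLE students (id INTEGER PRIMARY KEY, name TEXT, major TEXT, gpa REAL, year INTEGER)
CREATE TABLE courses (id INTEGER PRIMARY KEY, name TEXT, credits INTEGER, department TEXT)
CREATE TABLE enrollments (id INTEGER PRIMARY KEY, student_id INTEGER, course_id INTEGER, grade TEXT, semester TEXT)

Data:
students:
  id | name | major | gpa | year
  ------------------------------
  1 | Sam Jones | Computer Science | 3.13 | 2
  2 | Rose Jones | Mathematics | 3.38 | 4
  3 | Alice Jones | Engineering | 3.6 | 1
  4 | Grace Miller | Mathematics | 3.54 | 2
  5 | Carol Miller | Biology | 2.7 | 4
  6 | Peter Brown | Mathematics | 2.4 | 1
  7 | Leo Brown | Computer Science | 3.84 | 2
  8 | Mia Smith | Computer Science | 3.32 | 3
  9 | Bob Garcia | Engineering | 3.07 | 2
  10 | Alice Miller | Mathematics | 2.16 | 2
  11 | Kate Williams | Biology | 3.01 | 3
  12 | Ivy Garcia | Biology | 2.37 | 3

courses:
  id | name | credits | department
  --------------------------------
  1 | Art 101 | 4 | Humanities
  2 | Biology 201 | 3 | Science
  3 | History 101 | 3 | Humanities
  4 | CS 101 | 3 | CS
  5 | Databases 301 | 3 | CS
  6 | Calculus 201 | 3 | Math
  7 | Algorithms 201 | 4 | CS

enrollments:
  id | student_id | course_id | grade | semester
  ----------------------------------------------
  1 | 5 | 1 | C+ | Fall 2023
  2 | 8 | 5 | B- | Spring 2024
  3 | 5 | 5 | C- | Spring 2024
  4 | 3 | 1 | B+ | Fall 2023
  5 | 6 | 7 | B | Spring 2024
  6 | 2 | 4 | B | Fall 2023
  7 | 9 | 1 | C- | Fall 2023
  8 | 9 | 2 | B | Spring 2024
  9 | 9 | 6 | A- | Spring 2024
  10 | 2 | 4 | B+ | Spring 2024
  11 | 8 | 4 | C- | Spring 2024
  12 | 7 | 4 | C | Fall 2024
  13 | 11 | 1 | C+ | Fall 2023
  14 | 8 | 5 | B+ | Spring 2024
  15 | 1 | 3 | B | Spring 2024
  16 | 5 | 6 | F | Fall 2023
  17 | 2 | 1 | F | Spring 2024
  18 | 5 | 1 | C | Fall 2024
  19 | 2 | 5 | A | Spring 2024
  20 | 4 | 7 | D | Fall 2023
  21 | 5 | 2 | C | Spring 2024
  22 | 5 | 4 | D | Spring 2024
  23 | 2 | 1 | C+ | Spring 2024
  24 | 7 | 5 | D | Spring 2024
SELECT name, gpa, year FROM students WHERE gpa > 2.8 OR year < 4

Execution result:
name | gpa | year
Sam Jones | 3.13 | 2
Rose Jones | 3.38 | 4
Alice Jones | 3.60 | 1
Grace Miller | 3.54 | 2
Peter Brown | 2.40 | 1
Leo Brown | 3.84 | 2
Mia Smith | 3.32 | 3
Bob Garcia | 3.07 | 2
Alice Miller | 2.16 | 2
Kate Williams | 3.01 | 3
Ivy Garcia | 2.37 | 3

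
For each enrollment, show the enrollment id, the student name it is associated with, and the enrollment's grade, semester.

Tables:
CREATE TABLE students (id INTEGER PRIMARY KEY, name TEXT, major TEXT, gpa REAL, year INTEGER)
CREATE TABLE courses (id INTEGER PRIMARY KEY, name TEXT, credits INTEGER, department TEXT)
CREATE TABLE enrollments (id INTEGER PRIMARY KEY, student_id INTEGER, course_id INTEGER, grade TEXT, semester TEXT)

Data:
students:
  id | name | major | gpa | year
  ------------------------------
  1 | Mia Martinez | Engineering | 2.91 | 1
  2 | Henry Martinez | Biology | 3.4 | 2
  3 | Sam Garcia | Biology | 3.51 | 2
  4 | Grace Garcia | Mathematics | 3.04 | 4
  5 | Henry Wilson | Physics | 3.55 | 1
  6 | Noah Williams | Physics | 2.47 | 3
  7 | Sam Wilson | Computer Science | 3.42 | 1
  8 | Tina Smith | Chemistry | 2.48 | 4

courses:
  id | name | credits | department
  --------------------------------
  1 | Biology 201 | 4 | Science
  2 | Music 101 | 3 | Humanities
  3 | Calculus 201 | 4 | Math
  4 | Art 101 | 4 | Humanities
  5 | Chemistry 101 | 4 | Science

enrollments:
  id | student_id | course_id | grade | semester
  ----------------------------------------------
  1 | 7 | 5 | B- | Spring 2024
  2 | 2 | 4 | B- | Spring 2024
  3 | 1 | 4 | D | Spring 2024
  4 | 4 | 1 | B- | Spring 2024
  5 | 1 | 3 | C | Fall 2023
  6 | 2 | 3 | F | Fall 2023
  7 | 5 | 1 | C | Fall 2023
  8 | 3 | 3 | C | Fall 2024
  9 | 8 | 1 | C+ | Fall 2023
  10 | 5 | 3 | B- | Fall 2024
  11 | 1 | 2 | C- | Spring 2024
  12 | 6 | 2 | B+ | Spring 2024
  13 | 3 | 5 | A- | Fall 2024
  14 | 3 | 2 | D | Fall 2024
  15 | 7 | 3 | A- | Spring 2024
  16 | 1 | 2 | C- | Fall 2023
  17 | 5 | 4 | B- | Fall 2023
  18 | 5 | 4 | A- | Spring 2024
SELECT c.id, p.name AS student, c.grade, c.semester FROM enrollments c JOIN students p ON c.student_id = p.id

Execution result:
id | student | grade | semester
1 | Sam Wilson | B- | Spring 2024
2 | Henry Martinez | B- | Spring 2024
3 | Mia Martinez | D | Spring 2024
4 | Grace Garcia | B- | Spring 2024
5 | Mia Martinez | C | Fall 2023
6 | Henry Martinez | F | Fall 2023
7 | Henry Wilson | C | Fall 2023
8 | Sam Garcia | C | Fall 2024
9 | Tina Smith | C+ | Fall 2023
10 | Henry Wilson | B- | Fall 2024
11 | Mia Martinez | C- | Spring 2024
12 | Noah Williams | B+ | Spring 2024
13 | Sam Garcia | A- | Fall 2024
14 | Sam Garcia | D | Fall 2024
15 | Sam Wilson | A- | Spring 2024
16 | Mia Martinez | C- | Fall 2023
17 | Henry Wilson | B- | Fall 2023
18 | Henry Wilson | A- | Spring 2024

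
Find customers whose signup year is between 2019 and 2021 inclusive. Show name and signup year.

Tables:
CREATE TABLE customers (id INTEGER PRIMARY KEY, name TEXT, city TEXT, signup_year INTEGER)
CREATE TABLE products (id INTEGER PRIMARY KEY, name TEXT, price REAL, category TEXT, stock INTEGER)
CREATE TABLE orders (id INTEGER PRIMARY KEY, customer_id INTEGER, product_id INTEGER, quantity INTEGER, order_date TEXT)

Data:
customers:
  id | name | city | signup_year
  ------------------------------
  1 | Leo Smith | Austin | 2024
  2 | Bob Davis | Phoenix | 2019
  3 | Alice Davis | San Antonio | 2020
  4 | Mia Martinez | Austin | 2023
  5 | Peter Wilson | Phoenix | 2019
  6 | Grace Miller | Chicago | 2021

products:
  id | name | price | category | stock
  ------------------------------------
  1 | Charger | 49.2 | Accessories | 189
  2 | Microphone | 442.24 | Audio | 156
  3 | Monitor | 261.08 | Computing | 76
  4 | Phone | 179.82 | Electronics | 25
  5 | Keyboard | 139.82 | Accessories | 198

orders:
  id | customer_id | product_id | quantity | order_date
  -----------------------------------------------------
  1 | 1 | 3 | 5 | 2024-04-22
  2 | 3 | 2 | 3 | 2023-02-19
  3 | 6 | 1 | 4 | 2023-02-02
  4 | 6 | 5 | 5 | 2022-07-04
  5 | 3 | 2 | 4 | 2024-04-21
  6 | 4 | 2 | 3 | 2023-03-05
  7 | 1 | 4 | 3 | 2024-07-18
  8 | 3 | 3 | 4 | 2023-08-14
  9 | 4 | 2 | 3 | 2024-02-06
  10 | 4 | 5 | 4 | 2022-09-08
SELECT name, signup_year FROM customers WHERE signup_year BETWEEN 2019 AND 2021

Execution result:
name | signup_year
Bob Davis | 2019
Alice Davis | 2020
Peter Wilson | 2019
Grace Miller | 2021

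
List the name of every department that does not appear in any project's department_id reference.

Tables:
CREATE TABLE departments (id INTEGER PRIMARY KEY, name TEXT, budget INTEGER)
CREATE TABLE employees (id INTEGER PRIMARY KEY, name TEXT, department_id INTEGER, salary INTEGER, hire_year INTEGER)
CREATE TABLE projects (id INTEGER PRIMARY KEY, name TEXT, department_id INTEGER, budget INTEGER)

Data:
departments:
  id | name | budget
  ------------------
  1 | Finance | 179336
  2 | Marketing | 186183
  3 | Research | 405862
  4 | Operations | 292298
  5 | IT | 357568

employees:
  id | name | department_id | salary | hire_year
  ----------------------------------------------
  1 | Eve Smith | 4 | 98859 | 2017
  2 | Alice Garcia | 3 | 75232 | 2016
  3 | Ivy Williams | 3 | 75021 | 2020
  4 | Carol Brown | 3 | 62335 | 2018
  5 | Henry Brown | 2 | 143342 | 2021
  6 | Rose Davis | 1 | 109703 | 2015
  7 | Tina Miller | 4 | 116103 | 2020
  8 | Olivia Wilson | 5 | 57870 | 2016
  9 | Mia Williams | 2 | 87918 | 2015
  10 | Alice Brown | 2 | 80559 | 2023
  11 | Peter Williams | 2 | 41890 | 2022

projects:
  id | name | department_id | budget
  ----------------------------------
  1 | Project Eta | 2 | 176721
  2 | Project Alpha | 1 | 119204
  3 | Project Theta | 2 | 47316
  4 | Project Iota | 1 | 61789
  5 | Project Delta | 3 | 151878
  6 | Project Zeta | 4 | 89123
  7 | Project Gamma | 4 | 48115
SELECT p.name FROM departments p LEFT JOIN projects c ON c.department_id = p.id WHERE c.id IS NULL

Execution result:
IT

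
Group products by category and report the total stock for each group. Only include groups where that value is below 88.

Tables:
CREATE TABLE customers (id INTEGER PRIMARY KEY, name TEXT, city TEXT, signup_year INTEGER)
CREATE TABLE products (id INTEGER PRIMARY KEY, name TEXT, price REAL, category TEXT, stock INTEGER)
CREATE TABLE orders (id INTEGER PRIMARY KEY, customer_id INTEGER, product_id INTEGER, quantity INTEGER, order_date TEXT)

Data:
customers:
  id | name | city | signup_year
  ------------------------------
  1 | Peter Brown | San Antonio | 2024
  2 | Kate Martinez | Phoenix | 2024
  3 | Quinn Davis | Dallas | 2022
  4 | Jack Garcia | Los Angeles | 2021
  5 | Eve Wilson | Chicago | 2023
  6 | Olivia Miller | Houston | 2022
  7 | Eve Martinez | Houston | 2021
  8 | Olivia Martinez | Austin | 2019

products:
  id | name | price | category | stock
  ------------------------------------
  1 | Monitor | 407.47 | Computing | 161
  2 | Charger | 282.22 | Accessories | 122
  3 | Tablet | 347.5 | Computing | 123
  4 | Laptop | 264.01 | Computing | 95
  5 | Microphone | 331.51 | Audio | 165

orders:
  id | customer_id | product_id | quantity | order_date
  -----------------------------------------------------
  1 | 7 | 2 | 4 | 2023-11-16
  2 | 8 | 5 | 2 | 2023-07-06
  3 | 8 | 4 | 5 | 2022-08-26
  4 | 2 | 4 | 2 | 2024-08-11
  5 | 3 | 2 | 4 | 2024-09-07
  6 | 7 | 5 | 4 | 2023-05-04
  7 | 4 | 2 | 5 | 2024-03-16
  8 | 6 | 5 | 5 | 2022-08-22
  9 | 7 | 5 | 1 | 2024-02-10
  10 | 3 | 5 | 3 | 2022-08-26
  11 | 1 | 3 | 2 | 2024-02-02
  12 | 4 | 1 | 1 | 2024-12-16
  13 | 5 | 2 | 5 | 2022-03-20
SELECT category, SUM(stock) AS sum_stock FROM products GROUP BY category HAVING SUM(stock) < 88

Execution result:
(no rows)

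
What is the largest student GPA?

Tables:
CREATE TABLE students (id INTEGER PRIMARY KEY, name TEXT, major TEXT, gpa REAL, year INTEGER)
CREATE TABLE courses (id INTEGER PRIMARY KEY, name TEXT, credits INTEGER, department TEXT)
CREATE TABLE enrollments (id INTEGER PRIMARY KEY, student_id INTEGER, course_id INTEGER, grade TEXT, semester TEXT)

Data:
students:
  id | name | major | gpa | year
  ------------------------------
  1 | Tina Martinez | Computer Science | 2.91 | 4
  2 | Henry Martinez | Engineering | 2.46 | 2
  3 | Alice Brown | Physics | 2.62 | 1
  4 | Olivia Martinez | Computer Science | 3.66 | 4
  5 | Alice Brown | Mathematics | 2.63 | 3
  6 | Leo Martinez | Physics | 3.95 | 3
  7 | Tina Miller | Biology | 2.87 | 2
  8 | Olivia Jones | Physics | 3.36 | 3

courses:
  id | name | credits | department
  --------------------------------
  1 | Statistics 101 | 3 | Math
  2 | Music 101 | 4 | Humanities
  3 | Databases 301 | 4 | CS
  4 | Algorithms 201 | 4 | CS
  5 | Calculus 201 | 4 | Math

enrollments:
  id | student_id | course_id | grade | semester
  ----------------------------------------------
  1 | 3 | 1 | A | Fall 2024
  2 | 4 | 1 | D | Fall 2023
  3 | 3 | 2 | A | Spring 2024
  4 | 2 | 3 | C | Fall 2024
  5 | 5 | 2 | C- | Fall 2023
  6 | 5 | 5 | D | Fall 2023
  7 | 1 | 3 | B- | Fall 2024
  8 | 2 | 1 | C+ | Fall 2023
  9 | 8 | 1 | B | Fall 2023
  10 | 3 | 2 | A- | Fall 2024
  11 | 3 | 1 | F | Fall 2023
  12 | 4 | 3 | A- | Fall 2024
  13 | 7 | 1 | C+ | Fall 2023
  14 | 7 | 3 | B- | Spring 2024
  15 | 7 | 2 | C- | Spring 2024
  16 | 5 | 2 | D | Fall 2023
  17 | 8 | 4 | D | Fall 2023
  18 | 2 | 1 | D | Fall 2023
SELECT MAX(gpa) FROM students

Execution result:
3.95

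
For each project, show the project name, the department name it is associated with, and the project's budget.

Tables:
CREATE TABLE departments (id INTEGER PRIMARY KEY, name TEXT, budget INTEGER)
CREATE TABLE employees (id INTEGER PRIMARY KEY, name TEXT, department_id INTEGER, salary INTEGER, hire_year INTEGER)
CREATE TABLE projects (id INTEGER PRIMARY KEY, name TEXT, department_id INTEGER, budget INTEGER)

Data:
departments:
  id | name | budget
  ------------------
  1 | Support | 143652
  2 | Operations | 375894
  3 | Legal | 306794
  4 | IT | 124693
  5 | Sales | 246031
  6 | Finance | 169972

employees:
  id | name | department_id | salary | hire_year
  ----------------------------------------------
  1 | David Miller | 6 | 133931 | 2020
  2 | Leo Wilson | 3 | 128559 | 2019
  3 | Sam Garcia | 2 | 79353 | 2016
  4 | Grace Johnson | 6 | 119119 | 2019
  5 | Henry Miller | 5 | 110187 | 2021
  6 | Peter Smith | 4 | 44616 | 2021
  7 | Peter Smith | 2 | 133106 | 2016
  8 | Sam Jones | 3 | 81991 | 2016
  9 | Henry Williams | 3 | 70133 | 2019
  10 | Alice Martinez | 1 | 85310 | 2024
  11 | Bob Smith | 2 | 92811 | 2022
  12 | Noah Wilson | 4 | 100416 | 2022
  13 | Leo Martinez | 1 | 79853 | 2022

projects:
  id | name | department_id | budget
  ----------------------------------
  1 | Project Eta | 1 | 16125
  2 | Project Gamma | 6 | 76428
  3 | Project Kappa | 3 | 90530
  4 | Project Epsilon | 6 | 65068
SELECT c.name, p.name AS department, c.budget FROM projects c JOIN departments p ON c.department_id = p.id

Execution result:
name | department | budget
Project Eta | Support | 16125
Project Gamma | Finance | 76428
Project Kappa | Legal | 90530
Project Epsilon | Finance | 65068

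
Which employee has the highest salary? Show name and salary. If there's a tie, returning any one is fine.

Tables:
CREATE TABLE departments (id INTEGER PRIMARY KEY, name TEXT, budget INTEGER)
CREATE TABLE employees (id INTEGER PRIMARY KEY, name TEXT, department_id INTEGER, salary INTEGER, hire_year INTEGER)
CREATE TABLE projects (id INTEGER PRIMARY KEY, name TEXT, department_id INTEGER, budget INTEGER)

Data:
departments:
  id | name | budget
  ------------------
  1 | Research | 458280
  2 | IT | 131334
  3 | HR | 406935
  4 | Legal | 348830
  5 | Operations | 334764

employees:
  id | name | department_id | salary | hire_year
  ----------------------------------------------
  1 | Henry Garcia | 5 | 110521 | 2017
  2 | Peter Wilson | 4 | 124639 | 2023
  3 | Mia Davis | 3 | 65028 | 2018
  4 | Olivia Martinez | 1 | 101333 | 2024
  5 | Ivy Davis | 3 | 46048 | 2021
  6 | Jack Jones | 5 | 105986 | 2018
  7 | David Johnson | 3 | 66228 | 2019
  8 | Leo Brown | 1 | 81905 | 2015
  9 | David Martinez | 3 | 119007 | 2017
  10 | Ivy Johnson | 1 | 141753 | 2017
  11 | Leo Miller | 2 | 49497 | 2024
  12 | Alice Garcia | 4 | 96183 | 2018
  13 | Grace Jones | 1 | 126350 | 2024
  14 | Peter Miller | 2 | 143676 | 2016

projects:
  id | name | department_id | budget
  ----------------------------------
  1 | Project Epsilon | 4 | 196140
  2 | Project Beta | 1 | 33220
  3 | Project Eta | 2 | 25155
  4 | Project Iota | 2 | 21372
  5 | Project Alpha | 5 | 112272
SELECT name, salary FROM employees ORDER BY salary DESC LIMIT 1

Execution result:
name | salary
Peter Miller | 143676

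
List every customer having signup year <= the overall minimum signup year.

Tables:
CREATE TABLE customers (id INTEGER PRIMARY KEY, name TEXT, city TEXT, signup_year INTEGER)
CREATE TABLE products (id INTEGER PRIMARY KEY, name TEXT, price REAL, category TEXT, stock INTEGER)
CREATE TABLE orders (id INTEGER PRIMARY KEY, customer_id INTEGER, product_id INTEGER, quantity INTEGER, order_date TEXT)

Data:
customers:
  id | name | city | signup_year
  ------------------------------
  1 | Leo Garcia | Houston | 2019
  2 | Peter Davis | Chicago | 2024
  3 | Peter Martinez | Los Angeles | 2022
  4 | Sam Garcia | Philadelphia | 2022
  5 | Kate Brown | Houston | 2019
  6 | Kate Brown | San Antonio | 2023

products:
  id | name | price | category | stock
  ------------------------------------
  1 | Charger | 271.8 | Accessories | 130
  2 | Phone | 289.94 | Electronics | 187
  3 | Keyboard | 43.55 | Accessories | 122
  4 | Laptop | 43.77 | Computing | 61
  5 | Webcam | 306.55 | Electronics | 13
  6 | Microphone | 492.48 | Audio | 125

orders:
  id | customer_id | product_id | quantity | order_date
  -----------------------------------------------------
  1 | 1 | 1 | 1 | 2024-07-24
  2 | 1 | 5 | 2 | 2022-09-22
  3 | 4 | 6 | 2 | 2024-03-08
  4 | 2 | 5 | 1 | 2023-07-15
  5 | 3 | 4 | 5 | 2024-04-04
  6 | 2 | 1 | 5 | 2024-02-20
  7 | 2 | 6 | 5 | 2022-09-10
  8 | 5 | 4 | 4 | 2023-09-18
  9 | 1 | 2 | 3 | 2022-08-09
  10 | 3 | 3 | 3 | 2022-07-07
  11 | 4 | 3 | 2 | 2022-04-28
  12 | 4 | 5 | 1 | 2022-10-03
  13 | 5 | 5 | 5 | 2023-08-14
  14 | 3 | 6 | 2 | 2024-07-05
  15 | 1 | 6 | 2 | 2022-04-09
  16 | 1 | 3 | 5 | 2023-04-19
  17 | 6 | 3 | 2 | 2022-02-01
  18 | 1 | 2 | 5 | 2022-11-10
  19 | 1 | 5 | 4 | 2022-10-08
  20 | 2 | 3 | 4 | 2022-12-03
SELECT name, signup_year FROM customers WHERE signup_year <= (SELECT MIN(signup_year) FROM customers)

Execution result:
name | signup_year
Leo Garcia | 2019
Kate Brown | 2019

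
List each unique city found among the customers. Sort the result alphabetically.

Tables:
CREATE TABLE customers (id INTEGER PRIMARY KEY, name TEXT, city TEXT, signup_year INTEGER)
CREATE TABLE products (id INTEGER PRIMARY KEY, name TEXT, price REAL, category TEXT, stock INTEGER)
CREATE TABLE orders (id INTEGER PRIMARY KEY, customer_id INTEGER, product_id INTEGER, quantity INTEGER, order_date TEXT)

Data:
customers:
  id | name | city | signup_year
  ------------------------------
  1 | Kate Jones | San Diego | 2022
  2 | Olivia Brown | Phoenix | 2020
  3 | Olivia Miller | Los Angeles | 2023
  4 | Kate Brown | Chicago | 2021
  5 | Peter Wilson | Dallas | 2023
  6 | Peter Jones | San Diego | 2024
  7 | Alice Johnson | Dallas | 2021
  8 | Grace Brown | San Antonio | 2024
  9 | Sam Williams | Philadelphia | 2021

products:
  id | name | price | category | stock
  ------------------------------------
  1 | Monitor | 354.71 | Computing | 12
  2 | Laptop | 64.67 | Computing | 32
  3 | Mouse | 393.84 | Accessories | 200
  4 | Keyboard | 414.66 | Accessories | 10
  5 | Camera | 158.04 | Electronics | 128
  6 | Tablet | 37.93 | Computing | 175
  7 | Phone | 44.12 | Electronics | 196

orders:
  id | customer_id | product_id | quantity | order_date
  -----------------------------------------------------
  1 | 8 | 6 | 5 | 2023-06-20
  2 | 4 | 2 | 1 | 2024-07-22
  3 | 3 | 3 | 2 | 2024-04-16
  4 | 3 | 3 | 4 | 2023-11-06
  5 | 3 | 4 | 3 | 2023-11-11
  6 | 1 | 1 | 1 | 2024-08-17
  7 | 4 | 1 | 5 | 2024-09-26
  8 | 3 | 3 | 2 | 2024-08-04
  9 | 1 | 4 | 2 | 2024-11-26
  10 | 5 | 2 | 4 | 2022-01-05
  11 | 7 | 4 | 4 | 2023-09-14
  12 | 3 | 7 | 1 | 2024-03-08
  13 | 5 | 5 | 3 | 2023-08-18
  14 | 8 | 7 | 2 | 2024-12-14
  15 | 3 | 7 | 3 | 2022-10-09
SELECT DISTINCT city FROM customers ORDER BY city

Execution result:
city
Chicago
Dallas
Los Angeles
Philadelphia
Phoenix
San Antonio
San Diego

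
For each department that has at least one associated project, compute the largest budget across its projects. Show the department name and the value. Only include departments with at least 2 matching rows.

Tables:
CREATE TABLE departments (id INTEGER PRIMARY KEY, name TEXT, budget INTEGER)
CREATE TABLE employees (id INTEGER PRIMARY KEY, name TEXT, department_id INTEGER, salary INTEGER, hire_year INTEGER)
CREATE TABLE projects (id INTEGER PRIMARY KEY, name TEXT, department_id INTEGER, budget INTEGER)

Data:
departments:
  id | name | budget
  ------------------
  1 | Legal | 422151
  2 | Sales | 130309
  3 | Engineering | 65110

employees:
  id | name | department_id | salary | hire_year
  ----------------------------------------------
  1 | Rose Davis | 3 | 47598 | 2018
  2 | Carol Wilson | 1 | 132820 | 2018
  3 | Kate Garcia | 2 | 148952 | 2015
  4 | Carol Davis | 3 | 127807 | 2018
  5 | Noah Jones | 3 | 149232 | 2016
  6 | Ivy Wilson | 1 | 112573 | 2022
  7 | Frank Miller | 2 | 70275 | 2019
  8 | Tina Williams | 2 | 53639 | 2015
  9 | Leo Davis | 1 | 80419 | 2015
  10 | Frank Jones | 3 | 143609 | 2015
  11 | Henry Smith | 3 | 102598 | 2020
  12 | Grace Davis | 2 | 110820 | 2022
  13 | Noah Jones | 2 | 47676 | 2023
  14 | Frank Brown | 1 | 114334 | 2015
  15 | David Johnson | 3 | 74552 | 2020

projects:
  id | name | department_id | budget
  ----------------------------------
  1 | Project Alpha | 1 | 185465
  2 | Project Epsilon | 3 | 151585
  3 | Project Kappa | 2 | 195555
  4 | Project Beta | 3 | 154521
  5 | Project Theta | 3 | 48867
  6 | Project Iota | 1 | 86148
SELECT p.name, MAX(c.budget) AS max_budget FROM projects c JOIN departments p ON c.department_id = p.id GROUP BY p.id, p.name HAVING COUNT(*) >= 2

Execution result:
name | max_budget
Legal | 185465
Engineering | 154521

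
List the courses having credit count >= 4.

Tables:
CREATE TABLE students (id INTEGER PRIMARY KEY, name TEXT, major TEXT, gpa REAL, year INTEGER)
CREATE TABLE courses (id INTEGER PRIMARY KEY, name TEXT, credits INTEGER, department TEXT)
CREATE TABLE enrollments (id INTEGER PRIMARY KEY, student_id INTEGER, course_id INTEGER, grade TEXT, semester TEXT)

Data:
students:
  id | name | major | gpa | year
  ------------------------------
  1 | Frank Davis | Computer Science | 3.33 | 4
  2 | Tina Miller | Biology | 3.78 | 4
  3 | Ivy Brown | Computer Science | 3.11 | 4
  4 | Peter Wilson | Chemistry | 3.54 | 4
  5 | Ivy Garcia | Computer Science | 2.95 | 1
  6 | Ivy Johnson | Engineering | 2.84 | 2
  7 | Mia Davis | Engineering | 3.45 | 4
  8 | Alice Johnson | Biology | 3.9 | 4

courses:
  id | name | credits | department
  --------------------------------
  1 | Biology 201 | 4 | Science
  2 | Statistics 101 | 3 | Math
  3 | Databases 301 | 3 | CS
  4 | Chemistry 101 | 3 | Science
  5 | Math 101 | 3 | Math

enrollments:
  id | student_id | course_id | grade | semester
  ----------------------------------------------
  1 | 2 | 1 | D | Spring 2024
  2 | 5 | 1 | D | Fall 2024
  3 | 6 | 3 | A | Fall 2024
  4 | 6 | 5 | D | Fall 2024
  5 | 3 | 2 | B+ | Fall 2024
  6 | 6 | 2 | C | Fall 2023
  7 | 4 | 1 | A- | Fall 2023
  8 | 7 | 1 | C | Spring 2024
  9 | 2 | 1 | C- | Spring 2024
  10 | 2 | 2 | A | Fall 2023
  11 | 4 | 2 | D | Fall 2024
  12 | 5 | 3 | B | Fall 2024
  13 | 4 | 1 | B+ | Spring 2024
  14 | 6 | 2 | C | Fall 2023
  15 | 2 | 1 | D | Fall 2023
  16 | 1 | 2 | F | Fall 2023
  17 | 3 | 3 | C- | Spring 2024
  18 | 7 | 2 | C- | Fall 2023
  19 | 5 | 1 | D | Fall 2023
SELECT name, credits FROM courses WHERE credits >= 4

Execution result:
name | credits
Biology 201 | 4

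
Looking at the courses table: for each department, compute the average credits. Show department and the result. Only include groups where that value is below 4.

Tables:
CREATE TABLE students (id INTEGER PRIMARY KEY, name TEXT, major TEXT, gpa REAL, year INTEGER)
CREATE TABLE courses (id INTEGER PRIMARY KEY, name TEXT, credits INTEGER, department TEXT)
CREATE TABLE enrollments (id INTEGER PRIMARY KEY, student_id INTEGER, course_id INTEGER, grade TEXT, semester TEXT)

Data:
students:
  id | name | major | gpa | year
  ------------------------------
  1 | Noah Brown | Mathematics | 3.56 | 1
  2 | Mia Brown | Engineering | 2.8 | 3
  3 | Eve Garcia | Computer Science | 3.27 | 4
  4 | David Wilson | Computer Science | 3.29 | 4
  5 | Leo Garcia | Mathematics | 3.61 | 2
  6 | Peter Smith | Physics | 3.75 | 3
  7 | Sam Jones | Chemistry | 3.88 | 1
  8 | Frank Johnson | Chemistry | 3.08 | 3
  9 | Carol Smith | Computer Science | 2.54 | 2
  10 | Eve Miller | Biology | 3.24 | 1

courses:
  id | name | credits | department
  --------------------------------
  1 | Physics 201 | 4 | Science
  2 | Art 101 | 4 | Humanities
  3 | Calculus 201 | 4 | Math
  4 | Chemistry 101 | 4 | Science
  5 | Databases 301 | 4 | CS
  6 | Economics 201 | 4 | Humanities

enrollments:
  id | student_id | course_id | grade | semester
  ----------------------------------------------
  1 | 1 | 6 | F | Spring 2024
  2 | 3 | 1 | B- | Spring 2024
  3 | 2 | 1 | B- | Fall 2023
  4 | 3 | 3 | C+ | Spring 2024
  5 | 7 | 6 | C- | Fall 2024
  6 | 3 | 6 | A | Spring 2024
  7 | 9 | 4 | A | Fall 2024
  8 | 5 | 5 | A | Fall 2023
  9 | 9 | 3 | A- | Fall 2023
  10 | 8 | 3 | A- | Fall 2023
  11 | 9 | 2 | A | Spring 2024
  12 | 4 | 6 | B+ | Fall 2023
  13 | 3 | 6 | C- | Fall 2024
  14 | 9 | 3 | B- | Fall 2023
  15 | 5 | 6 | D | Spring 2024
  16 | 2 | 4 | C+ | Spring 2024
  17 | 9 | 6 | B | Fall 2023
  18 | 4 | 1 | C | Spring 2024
SELECT department, AVG(credits) AS avg_credits FROM courses GROUP BY department HAVING AVG(credits) < 4

Execution result:
(no rows)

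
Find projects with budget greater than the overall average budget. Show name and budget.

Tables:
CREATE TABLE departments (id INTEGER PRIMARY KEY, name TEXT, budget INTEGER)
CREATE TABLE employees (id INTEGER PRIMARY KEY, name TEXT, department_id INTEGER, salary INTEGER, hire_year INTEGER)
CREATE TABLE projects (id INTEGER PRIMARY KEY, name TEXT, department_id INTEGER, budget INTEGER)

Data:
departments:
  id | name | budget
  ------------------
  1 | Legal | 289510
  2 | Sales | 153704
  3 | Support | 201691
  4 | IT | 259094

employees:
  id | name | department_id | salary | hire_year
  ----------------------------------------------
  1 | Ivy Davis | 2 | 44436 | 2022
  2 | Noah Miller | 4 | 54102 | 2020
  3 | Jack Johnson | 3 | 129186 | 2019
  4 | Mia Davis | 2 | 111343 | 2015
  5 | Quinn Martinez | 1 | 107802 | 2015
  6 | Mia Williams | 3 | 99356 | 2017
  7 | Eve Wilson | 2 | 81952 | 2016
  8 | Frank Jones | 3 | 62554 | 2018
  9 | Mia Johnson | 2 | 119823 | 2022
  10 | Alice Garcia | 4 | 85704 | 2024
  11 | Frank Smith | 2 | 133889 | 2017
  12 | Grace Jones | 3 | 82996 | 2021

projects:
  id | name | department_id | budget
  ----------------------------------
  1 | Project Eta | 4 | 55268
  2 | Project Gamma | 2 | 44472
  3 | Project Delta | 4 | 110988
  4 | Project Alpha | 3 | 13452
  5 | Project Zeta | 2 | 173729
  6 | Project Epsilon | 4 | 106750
SELECT name, budget FROM projects WHERE budget > (SELECT AVG(budget) FROM projects)

Execution result:
name | budget
Project Delta | 110988
Project Zeta | 173729
Project Epsilon | 106750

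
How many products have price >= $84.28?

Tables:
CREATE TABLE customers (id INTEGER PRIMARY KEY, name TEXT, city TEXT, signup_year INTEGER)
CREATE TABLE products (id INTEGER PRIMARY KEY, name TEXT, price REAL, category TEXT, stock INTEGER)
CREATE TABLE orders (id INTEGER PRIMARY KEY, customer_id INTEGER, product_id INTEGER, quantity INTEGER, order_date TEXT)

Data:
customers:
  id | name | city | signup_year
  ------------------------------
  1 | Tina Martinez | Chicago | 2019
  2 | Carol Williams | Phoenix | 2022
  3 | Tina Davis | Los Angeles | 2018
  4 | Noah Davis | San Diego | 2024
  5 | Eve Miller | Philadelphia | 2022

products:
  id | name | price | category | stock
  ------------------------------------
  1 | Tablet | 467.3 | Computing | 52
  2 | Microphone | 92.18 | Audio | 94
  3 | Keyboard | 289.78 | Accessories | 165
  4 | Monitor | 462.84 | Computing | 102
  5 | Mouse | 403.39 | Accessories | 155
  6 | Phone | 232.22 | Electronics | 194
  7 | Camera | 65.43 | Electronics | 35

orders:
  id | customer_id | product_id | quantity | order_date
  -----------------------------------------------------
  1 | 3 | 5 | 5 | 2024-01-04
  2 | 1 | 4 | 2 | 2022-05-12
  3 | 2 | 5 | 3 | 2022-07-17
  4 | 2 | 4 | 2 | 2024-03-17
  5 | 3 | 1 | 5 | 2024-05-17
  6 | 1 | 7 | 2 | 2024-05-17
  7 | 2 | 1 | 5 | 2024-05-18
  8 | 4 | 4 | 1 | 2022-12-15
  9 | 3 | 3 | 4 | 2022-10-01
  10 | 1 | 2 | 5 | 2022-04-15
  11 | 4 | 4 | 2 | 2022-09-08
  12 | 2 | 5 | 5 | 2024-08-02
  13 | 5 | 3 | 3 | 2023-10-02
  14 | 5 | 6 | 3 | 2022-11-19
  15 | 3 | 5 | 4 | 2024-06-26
SELECT COUNT(*) FROM products WHERE price >= 84.28

Execution result:
6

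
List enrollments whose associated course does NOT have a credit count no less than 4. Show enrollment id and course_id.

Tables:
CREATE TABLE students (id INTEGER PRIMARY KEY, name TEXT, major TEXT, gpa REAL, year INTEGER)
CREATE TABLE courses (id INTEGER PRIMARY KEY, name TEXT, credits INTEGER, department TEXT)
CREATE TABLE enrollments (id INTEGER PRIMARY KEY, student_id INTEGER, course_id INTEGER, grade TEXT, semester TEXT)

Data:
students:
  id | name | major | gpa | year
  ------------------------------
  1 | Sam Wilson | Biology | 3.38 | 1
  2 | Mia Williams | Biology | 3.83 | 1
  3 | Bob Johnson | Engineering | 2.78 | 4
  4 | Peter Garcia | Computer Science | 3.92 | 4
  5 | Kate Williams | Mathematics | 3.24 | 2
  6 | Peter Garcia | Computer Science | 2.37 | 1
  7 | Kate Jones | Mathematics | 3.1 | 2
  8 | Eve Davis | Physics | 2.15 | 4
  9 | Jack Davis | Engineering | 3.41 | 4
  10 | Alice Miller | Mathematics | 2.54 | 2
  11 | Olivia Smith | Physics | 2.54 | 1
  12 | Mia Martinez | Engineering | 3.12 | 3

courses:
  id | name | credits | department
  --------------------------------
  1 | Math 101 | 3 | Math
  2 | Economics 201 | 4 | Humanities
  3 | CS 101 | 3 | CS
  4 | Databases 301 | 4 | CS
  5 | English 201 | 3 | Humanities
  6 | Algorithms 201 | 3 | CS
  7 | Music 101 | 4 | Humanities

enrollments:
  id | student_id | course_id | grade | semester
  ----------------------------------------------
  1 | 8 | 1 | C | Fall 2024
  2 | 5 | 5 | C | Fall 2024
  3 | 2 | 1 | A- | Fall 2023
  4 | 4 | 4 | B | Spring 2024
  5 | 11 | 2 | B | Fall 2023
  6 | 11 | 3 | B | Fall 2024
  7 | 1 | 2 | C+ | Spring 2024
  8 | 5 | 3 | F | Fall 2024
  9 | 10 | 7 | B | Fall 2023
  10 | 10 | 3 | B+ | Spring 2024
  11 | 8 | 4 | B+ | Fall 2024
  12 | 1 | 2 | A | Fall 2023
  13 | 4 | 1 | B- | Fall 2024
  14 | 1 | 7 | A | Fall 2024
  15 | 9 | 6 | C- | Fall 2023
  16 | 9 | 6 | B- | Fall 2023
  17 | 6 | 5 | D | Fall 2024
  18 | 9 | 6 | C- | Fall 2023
SELECT id, course_id FROM enrollments WHERE course_id NOT IN (SELECT id FROM courses WHERE credits >= 4)

Execution result:
id | course_id
1 | 1
2 | 5
3 | 1
6 | 3
8 | 3
10 | 3
13 | 1
15 | 6
16 | 6
17 | 5
18 | 6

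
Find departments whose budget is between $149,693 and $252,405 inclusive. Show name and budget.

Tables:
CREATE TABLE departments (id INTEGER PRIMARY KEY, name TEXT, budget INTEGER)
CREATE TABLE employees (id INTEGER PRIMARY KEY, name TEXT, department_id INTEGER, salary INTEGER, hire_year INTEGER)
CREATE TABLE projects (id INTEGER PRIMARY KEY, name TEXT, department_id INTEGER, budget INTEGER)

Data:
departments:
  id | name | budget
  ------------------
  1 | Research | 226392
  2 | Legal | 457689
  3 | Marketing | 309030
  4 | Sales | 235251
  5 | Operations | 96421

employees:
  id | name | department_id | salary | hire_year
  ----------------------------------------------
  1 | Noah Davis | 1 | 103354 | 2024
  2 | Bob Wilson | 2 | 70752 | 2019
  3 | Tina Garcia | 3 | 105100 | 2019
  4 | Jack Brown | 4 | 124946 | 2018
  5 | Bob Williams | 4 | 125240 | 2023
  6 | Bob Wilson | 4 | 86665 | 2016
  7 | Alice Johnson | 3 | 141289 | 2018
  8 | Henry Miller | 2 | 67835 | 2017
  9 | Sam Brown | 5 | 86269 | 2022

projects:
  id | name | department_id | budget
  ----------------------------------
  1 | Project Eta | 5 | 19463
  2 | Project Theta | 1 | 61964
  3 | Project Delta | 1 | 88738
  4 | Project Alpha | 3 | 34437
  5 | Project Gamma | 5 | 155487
SELECT name, budget FROM departments WHERE budget BETWEEN 149693 AND 252405

Execution result:
name | budget
Research | 226392
Sales | 235251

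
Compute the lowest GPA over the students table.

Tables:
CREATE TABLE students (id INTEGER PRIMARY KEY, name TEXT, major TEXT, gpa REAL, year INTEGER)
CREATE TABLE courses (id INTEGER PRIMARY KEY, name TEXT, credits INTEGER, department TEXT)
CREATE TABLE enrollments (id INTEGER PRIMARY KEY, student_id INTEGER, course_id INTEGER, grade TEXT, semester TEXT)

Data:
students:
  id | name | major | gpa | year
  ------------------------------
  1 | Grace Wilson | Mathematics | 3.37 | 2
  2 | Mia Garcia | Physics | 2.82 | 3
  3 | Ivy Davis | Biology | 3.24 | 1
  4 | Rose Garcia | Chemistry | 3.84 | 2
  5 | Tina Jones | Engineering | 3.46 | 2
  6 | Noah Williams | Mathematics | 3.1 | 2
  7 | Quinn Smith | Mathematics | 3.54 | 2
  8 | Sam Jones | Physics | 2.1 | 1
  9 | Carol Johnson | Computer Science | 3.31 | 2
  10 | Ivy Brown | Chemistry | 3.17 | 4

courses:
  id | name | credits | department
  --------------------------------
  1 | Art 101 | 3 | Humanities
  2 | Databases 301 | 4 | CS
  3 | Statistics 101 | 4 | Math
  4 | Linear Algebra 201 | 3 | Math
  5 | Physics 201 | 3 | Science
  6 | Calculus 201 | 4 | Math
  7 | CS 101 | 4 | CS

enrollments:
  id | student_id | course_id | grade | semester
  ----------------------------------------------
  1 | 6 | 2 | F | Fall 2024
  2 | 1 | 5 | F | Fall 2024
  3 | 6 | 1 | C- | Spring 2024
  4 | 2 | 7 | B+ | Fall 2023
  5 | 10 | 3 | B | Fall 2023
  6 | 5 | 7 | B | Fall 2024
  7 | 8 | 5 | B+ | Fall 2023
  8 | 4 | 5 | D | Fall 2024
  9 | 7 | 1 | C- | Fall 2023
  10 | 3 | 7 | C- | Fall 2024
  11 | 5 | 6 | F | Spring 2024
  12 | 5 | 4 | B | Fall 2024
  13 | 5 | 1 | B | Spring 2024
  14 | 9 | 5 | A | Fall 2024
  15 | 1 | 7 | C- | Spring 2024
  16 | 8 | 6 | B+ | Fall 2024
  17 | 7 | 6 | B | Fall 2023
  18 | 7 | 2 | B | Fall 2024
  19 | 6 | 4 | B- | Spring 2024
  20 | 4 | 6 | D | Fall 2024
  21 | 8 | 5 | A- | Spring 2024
SELECT MIN(gpa) FROM students

Execution result:
2.10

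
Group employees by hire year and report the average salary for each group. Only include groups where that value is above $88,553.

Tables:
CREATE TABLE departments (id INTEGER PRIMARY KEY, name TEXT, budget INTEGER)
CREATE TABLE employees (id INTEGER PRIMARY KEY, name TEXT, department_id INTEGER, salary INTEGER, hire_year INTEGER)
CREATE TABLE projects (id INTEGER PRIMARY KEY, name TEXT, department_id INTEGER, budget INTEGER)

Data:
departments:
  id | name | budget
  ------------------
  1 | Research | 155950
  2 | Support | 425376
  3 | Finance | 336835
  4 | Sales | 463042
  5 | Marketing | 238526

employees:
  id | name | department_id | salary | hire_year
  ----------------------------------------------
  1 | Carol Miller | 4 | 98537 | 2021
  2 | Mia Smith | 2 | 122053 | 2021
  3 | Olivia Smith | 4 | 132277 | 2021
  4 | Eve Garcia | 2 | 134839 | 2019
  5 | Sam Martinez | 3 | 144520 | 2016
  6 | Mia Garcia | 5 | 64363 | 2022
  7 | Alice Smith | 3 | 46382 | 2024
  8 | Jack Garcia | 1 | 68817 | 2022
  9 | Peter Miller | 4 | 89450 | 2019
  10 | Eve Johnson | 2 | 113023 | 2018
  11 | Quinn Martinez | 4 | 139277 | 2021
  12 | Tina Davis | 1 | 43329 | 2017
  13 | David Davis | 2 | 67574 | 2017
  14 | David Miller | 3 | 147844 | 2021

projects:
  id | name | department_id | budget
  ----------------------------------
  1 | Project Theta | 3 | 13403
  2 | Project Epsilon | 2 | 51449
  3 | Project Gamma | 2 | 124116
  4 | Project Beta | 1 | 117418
SELECT hire_year, AVG(salary) AS avg_salary FROM employees GROUP BY hire_year HAVING AVG(salary) > 88553

Execution result:
hire_year | avg_salary
2016 | 144520.00
2018 | 113023.00
2019 | 112144.50
2021 | 127997.60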